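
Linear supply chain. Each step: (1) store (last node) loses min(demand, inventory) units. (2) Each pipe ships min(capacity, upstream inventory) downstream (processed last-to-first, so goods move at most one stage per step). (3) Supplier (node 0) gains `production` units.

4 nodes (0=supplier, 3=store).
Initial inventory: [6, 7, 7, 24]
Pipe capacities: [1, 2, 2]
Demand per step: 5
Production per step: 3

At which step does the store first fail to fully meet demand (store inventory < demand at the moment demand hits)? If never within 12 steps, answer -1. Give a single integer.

Step 1: demand=5,sold=5 ship[2->3]=2 ship[1->2]=2 ship[0->1]=1 prod=3 -> [8 6 7 21]
Step 2: demand=5,sold=5 ship[2->3]=2 ship[1->2]=2 ship[0->1]=1 prod=3 -> [10 5 7 18]
Step 3: demand=5,sold=5 ship[2->3]=2 ship[1->2]=2 ship[0->1]=1 prod=3 -> [12 4 7 15]
Step 4: demand=5,sold=5 ship[2->3]=2 ship[1->2]=2 ship[0->1]=1 prod=3 -> [14 3 7 12]
Step 5: demand=5,sold=5 ship[2->3]=2 ship[1->2]=2 ship[0->1]=1 prod=3 -> [16 2 7 9]
Step 6: demand=5,sold=5 ship[2->3]=2 ship[1->2]=2 ship[0->1]=1 prod=3 -> [18 1 7 6]
Step 7: demand=5,sold=5 ship[2->3]=2 ship[1->2]=1 ship[0->1]=1 prod=3 -> [20 1 6 3]
Step 8: demand=5,sold=3 ship[2->3]=2 ship[1->2]=1 ship[0->1]=1 prod=3 -> [22 1 5 2]
Step 9: demand=5,sold=2 ship[2->3]=2 ship[1->2]=1 ship[0->1]=1 prod=3 -> [24 1 4 2]
Step 10: demand=5,sold=2 ship[2->3]=2 ship[1->2]=1 ship[0->1]=1 prod=3 -> [26 1 3 2]
Step 11: demand=5,sold=2 ship[2->3]=2 ship[1->2]=1 ship[0->1]=1 prod=3 -> [28 1 2 2]
Step 12: demand=5,sold=2 ship[2->3]=2 ship[1->2]=1 ship[0->1]=1 prod=3 -> [30 1 1 2]
First stockout at step 8

8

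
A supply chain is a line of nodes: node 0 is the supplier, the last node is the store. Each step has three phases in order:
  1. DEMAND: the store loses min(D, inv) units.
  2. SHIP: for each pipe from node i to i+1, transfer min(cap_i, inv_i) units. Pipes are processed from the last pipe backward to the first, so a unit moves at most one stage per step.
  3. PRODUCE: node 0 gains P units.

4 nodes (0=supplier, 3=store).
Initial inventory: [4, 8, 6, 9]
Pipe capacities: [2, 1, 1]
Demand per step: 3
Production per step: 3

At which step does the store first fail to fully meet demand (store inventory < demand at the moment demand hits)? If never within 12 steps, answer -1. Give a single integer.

Step 1: demand=3,sold=3 ship[2->3]=1 ship[1->2]=1 ship[0->1]=2 prod=3 -> [5 9 6 7]
Step 2: demand=3,sold=3 ship[2->3]=1 ship[1->2]=1 ship[0->1]=2 prod=3 -> [6 10 6 5]
Step 3: demand=3,sold=3 ship[2->3]=1 ship[1->2]=1 ship[0->1]=2 prod=3 -> [7 11 6 3]
Step 4: demand=3,sold=3 ship[2->3]=1 ship[1->2]=1 ship[0->1]=2 prod=3 -> [8 12 6 1]
Step 5: demand=3,sold=1 ship[2->3]=1 ship[1->2]=1 ship[0->1]=2 prod=3 -> [9 13 6 1]
Step 6: demand=3,sold=1 ship[2->3]=1 ship[1->2]=1 ship[0->1]=2 prod=3 -> [10 14 6 1]
Step 7: demand=3,sold=1 ship[2->3]=1 ship[1->2]=1 ship[0->1]=2 prod=3 -> [11 15 6 1]
Step 8: demand=3,sold=1 ship[2->3]=1 ship[1->2]=1 ship[0->1]=2 prod=3 -> [12 16 6 1]
Step 9: demand=3,sold=1 ship[2->3]=1 ship[1->2]=1 ship[0->1]=2 prod=3 -> [13 17 6 1]
Step 10: demand=3,sold=1 ship[2->3]=1 ship[1->2]=1 ship[0->1]=2 prod=3 -> [14 18 6 1]
Step 11: demand=3,sold=1 ship[2->3]=1 ship[1->2]=1 ship[0->1]=2 prod=3 -> [15 19 6 1]
Step 12: demand=3,sold=1 ship[2->3]=1 ship[1->2]=1 ship[0->1]=2 prod=3 -> [16 20 6 1]
First stockout at step 5

5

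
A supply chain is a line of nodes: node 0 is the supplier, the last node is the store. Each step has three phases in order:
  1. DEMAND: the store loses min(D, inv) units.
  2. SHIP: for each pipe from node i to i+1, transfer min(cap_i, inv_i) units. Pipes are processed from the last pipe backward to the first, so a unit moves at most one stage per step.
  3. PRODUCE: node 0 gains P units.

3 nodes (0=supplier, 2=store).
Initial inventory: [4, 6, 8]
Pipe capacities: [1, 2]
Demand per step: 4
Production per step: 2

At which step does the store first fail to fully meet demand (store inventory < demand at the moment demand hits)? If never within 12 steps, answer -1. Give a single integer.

Step 1: demand=4,sold=4 ship[1->2]=2 ship[0->1]=1 prod=2 -> [5 5 6]
Step 2: demand=4,sold=4 ship[1->2]=2 ship[0->1]=1 prod=2 -> [6 4 4]
Step 3: demand=4,sold=4 ship[1->2]=2 ship[0->1]=1 prod=2 -> [7 3 2]
Step 4: demand=4,sold=2 ship[1->2]=2 ship[0->1]=1 prod=2 -> [8 2 2]
Step 5: demand=4,sold=2 ship[1->2]=2 ship[0->1]=1 prod=2 -> [9 1 2]
Step 6: demand=4,sold=2 ship[1->2]=1 ship[0->1]=1 prod=2 -> [10 1 1]
Step 7: demand=4,sold=1 ship[1->2]=1 ship[0->1]=1 prod=2 -> [11 1 1]
Step 8: demand=4,sold=1 ship[1->2]=1 ship[0->1]=1 prod=2 -> [12 1 1]
Step 9: demand=4,sold=1 ship[1->2]=1 ship[0->1]=1 prod=2 -> [13 1 1]
Step 10: demand=4,sold=1 ship[1->2]=1 ship[0->1]=1 prod=2 -> [14 1 1]
Step 11: demand=4,sold=1 ship[1->2]=1 ship[0->1]=1 prod=2 -> [15 1 1]
Step 12: demand=4,sold=1 ship[1->2]=1 ship[0->1]=1 prod=2 -> [16 1 1]
First stockout at step 4

4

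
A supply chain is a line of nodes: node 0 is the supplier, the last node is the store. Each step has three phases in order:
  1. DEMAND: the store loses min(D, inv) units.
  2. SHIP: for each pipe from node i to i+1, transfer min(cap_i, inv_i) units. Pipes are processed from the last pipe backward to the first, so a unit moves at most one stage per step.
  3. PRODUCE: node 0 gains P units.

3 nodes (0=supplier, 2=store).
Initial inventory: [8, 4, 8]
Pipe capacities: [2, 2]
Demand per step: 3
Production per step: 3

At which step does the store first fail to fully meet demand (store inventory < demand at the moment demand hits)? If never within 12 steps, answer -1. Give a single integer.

Step 1: demand=3,sold=3 ship[1->2]=2 ship[0->1]=2 prod=3 -> [9 4 7]
Step 2: demand=3,sold=3 ship[1->2]=2 ship[0->1]=2 prod=3 -> [10 4 6]
Step 3: demand=3,sold=3 ship[1->2]=2 ship[0->1]=2 prod=3 -> [11 4 5]
Step 4: demand=3,sold=3 ship[1->2]=2 ship[0->1]=2 prod=3 -> [12 4 4]
Step 5: demand=3,sold=3 ship[1->2]=2 ship[0->1]=2 prod=3 -> [13 4 3]
Step 6: demand=3,sold=3 ship[1->2]=2 ship[0->1]=2 prod=3 -> [14 4 2]
Step 7: demand=3,sold=2 ship[1->2]=2 ship[0->1]=2 prod=3 -> [15 4 2]
Step 8: demand=3,sold=2 ship[1->2]=2 ship[0->1]=2 prod=3 -> [16 4 2]
Step 9: demand=3,sold=2 ship[1->2]=2 ship[0->1]=2 prod=3 -> [17 4 2]
Step 10: demand=3,sold=2 ship[1->2]=2 ship[0->1]=2 prod=3 -> [18 4 2]
Step 11: demand=3,sold=2 ship[1->2]=2 ship[0->1]=2 prod=3 -> [19 4 2]
Step 12: demand=3,sold=2 ship[1->2]=2 ship[0->1]=2 prod=3 -> [20 4 2]
First stockout at step 7

7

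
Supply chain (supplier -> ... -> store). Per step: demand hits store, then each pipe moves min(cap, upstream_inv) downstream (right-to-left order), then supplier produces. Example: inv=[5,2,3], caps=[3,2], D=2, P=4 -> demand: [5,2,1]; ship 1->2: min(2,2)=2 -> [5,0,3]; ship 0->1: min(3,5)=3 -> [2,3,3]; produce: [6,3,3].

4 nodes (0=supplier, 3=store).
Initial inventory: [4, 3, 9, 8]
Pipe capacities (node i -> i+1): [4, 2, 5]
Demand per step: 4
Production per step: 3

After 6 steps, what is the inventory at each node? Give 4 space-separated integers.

Step 1: demand=4,sold=4 ship[2->3]=5 ship[1->2]=2 ship[0->1]=4 prod=3 -> inv=[3 5 6 9]
Step 2: demand=4,sold=4 ship[2->3]=5 ship[1->2]=2 ship[0->1]=3 prod=3 -> inv=[3 6 3 10]
Step 3: demand=4,sold=4 ship[2->3]=3 ship[1->2]=2 ship[0->1]=3 prod=3 -> inv=[3 7 2 9]
Step 4: demand=4,sold=4 ship[2->3]=2 ship[1->2]=2 ship[0->1]=3 prod=3 -> inv=[3 8 2 7]
Step 5: demand=4,sold=4 ship[2->3]=2 ship[1->2]=2 ship[0->1]=3 prod=3 -> inv=[3 9 2 5]
Step 6: demand=4,sold=4 ship[2->3]=2 ship[1->2]=2 ship[0->1]=3 prod=3 -> inv=[3 10 2 3]

3 10 2 3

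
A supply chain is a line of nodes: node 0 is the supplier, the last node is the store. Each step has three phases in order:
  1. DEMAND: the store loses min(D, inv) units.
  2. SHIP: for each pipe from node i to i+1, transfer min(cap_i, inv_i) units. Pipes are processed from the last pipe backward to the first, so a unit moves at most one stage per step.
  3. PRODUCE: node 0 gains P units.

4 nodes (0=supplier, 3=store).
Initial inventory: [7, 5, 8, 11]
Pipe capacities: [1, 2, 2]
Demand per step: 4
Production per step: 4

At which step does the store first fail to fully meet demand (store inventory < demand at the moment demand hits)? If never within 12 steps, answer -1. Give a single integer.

Step 1: demand=4,sold=4 ship[2->3]=2 ship[1->2]=2 ship[0->1]=1 prod=4 -> [10 4 8 9]
Step 2: demand=4,sold=4 ship[2->3]=2 ship[1->2]=2 ship[0->1]=1 prod=4 -> [13 3 8 7]
Step 3: demand=4,sold=4 ship[2->3]=2 ship[1->2]=2 ship[0->1]=1 prod=4 -> [16 2 8 5]
Step 4: demand=4,sold=4 ship[2->3]=2 ship[1->2]=2 ship[0->1]=1 prod=4 -> [19 1 8 3]
Step 5: demand=4,sold=3 ship[2->3]=2 ship[1->2]=1 ship[0->1]=1 prod=4 -> [22 1 7 2]
Step 6: demand=4,sold=2 ship[2->3]=2 ship[1->2]=1 ship[0->1]=1 prod=4 -> [25 1 6 2]
Step 7: demand=4,sold=2 ship[2->3]=2 ship[1->2]=1 ship[0->1]=1 prod=4 -> [28 1 5 2]
Step 8: demand=4,sold=2 ship[2->3]=2 ship[1->2]=1 ship[0->1]=1 prod=4 -> [31 1 4 2]
Step 9: demand=4,sold=2 ship[2->3]=2 ship[1->2]=1 ship[0->1]=1 prod=4 -> [34 1 3 2]
Step 10: demand=4,sold=2 ship[2->3]=2 ship[1->2]=1 ship[0->1]=1 prod=4 -> [37 1 2 2]
Step 11: demand=4,sold=2 ship[2->3]=2 ship[1->2]=1 ship[0->1]=1 prod=4 -> [40 1 1 2]
Step 12: demand=4,sold=2 ship[2->3]=1 ship[1->2]=1 ship[0->1]=1 prod=4 -> [43 1 1 1]
First stockout at step 5

5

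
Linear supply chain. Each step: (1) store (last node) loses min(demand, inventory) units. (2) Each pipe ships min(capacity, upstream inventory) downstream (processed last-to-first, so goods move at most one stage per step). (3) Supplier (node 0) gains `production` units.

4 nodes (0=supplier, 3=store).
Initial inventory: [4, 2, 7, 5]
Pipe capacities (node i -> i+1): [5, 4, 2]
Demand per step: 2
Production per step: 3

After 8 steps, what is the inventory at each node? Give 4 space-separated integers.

Step 1: demand=2,sold=2 ship[2->3]=2 ship[1->2]=2 ship[0->1]=4 prod=3 -> inv=[3 4 7 5]
Step 2: demand=2,sold=2 ship[2->3]=2 ship[1->2]=4 ship[0->1]=3 prod=3 -> inv=[3 3 9 5]
Step 3: demand=2,sold=2 ship[2->3]=2 ship[1->2]=3 ship[0->1]=3 prod=3 -> inv=[3 3 10 5]
Step 4: demand=2,sold=2 ship[2->3]=2 ship[1->2]=3 ship[0->1]=3 prod=3 -> inv=[3 3 11 5]
Step 5: demand=2,sold=2 ship[2->3]=2 ship[1->2]=3 ship[0->1]=3 prod=3 -> inv=[3 3 12 5]
Step 6: demand=2,sold=2 ship[2->3]=2 ship[1->2]=3 ship[0->1]=3 prod=3 -> inv=[3 3 13 5]
Step 7: demand=2,sold=2 ship[2->3]=2 ship[1->2]=3 ship[0->1]=3 prod=3 -> inv=[3 3 14 5]
Step 8: demand=2,sold=2 ship[2->3]=2 ship[1->2]=3 ship[0->1]=3 prod=3 -> inv=[3 3 15 5]

3 3 15 5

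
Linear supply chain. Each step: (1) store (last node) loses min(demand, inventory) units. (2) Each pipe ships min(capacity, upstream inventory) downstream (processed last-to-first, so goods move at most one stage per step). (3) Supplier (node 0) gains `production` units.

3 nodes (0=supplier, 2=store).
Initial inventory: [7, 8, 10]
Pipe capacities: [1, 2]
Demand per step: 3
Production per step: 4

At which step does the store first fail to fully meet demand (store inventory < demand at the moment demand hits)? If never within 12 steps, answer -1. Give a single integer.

Step 1: demand=3,sold=3 ship[1->2]=2 ship[0->1]=1 prod=4 -> [10 7 9]
Step 2: demand=3,sold=3 ship[1->2]=2 ship[0->1]=1 prod=4 -> [13 6 8]
Step 3: demand=3,sold=3 ship[1->2]=2 ship[0->1]=1 prod=4 -> [16 5 7]
Step 4: demand=3,sold=3 ship[1->2]=2 ship[0->1]=1 prod=4 -> [19 4 6]
Step 5: demand=3,sold=3 ship[1->2]=2 ship[0->1]=1 prod=4 -> [22 3 5]
Step 6: demand=3,sold=3 ship[1->2]=2 ship[0->1]=1 prod=4 -> [25 2 4]
Step 7: demand=3,sold=3 ship[1->2]=2 ship[0->1]=1 prod=4 -> [28 1 3]
Step 8: demand=3,sold=3 ship[1->2]=1 ship[0->1]=1 prod=4 -> [31 1 1]
Step 9: demand=3,sold=1 ship[1->2]=1 ship[0->1]=1 prod=4 -> [34 1 1]
Step 10: demand=3,sold=1 ship[1->2]=1 ship[0->1]=1 prod=4 -> [37 1 1]
Step 11: demand=3,sold=1 ship[1->2]=1 ship[0->1]=1 prod=4 -> [40 1 1]
Step 12: demand=3,sold=1 ship[1->2]=1 ship[0->1]=1 prod=4 -> [43 1 1]
First stockout at step 9

9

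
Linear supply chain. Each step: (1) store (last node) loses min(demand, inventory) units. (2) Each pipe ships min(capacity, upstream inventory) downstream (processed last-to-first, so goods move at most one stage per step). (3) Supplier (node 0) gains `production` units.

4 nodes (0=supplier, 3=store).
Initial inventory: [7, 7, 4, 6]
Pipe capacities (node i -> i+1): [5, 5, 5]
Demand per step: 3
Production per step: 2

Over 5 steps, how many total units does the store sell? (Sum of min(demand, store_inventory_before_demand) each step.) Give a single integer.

Step 1: sold=3 (running total=3) -> [4 7 5 7]
Step 2: sold=3 (running total=6) -> [2 6 5 9]
Step 3: sold=3 (running total=9) -> [2 3 5 11]
Step 4: sold=3 (running total=12) -> [2 2 3 13]
Step 5: sold=3 (running total=15) -> [2 2 2 13]

Answer: 15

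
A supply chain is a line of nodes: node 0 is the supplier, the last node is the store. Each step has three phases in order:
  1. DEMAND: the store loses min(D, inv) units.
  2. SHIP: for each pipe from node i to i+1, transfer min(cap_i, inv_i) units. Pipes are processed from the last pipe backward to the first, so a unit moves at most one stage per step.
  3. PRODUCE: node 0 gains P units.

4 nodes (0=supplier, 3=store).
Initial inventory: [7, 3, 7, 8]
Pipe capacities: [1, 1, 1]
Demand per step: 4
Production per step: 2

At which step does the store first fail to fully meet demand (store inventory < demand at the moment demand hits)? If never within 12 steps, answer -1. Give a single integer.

Step 1: demand=4,sold=4 ship[2->3]=1 ship[1->2]=1 ship[0->1]=1 prod=2 -> [8 3 7 5]
Step 2: demand=4,sold=4 ship[2->3]=1 ship[1->2]=1 ship[0->1]=1 prod=2 -> [9 3 7 2]
Step 3: demand=4,sold=2 ship[2->3]=1 ship[1->2]=1 ship[0->1]=1 prod=2 -> [10 3 7 1]
Step 4: demand=4,sold=1 ship[2->3]=1 ship[1->2]=1 ship[0->1]=1 prod=2 -> [11 3 7 1]
Step 5: demand=4,sold=1 ship[2->3]=1 ship[1->2]=1 ship[0->1]=1 prod=2 -> [12 3 7 1]
Step 6: demand=4,sold=1 ship[2->3]=1 ship[1->2]=1 ship[0->1]=1 prod=2 -> [13 3 7 1]
Step 7: demand=4,sold=1 ship[2->3]=1 ship[1->2]=1 ship[0->1]=1 prod=2 -> [14 3 7 1]
Step 8: demand=4,sold=1 ship[2->3]=1 ship[1->2]=1 ship[0->1]=1 prod=2 -> [15 3 7 1]
Step 9: demand=4,sold=1 ship[2->3]=1 ship[1->2]=1 ship[0->1]=1 prod=2 -> [16 3 7 1]
Step 10: demand=4,sold=1 ship[2->3]=1 ship[1->2]=1 ship[0->1]=1 prod=2 -> [17 3 7 1]
Step 11: demand=4,sold=1 ship[2->3]=1 ship[1->2]=1 ship[0->1]=1 prod=2 -> [18 3 7 1]
Step 12: demand=4,sold=1 ship[2->3]=1 ship[1->2]=1 ship[0->1]=1 prod=2 -> [19 3 7 1]
First stockout at step 3

3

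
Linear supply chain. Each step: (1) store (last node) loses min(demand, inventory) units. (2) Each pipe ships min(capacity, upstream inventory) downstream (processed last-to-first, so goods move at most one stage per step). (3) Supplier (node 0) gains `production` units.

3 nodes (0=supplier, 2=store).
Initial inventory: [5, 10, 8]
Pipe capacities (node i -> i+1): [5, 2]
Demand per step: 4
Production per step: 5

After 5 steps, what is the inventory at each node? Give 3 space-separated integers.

Step 1: demand=4,sold=4 ship[1->2]=2 ship[0->1]=5 prod=5 -> inv=[5 13 6]
Step 2: demand=4,sold=4 ship[1->2]=2 ship[0->1]=5 prod=5 -> inv=[5 16 4]
Step 3: demand=4,sold=4 ship[1->2]=2 ship[0->1]=5 prod=5 -> inv=[5 19 2]
Step 4: demand=4,sold=2 ship[1->2]=2 ship[0->1]=5 prod=5 -> inv=[5 22 2]
Step 5: demand=4,sold=2 ship[1->2]=2 ship[0->1]=5 prod=5 -> inv=[5 25 2]

5 25 2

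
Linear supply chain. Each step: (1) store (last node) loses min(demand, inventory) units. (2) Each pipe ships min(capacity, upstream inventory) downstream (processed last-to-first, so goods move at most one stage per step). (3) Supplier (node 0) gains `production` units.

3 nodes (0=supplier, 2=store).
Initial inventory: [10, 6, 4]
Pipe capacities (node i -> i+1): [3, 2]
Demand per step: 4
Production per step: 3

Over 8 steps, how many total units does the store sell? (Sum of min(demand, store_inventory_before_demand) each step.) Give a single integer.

Step 1: sold=4 (running total=4) -> [10 7 2]
Step 2: sold=2 (running total=6) -> [10 8 2]
Step 3: sold=2 (running total=8) -> [10 9 2]
Step 4: sold=2 (running total=10) -> [10 10 2]
Step 5: sold=2 (running total=12) -> [10 11 2]
Step 6: sold=2 (running total=14) -> [10 12 2]
Step 7: sold=2 (running total=16) -> [10 13 2]
Step 8: sold=2 (running total=18) -> [10 14 2]

Answer: 18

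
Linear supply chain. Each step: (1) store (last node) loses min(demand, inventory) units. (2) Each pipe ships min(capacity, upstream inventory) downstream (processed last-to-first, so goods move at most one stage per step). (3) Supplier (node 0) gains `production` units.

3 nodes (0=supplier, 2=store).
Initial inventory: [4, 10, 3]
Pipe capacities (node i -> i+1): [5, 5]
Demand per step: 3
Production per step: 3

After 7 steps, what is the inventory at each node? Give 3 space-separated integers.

Step 1: demand=3,sold=3 ship[1->2]=5 ship[0->1]=4 prod=3 -> inv=[3 9 5]
Step 2: demand=3,sold=3 ship[1->2]=5 ship[0->1]=3 prod=3 -> inv=[3 7 7]
Step 3: demand=3,sold=3 ship[1->2]=5 ship[0->1]=3 prod=3 -> inv=[3 5 9]
Step 4: demand=3,sold=3 ship[1->2]=5 ship[0->1]=3 prod=3 -> inv=[3 3 11]
Step 5: demand=3,sold=3 ship[1->2]=3 ship[0->1]=3 prod=3 -> inv=[3 3 11]
Step 6: demand=3,sold=3 ship[1->2]=3 ship[0->1]=3 prod=3 -> inv=[3 3 11]
Step 7: demand=3,sold=3 ship[1->2]=3 ship[0->1]=3 prod=3 -> inv=[3 3 11]

3 3 11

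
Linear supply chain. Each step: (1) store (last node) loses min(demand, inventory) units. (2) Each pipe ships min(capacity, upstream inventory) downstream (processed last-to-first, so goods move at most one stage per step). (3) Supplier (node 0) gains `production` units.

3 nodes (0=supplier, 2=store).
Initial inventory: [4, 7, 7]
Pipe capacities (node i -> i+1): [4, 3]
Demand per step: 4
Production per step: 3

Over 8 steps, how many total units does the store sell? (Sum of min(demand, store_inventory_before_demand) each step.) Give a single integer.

Answer: 28

Derivation:
Step 1: sold=4 (running total=4) -> [3 8 6]
Step 2: sold=4 (running total=8) -> [3 8 5]
Step 3: sold=4 (running total=12) -> [3 8 4]
Step 4: sold=4 (running total=16) -> [3 8 3]
Step 5: sold=3 (running total=19) -> [3 8 3]
Step 6: sold=3 (running total=22) -> [3 8 3]
Step 7: sold=3 (running total=25) -> [3 8 3]
Step 8: sold=3 (running total=28) -> [3 8 3]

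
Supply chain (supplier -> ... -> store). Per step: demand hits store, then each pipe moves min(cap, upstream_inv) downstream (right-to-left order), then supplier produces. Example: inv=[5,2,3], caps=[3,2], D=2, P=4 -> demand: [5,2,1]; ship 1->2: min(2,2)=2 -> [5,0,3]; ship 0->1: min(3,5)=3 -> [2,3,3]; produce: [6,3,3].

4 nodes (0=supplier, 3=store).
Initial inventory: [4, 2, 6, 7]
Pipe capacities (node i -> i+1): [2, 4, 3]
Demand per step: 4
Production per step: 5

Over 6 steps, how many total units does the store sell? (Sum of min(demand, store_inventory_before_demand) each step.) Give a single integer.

Step 1: sold=4 (running total=4) -> [7 2 5 6]
Step 2: sold=4 (running total=8) -> [10 2 4 5]
Step 3: sold=4 (running total=12) -> [13 2 3 4]
Step 4: sold=4 (running total=16) -> [16 2 2 3]
Step 5: sold=3 (running total=19) -> [19 2 2 2]
Step 6: sold=2 (running total=21) -> [22 2 2 2]

Answer: 21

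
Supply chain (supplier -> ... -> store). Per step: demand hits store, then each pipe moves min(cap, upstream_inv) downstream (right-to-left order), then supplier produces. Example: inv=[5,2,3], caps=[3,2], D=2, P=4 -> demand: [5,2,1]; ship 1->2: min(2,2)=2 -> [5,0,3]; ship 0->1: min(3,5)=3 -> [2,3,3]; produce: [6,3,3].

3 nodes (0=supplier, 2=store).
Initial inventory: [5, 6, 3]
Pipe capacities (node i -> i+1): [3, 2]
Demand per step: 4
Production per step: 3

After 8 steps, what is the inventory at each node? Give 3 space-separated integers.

Step 1: demand=4,sold=3 ship[1->2]=2 ship[0->1]=3 prod=3 -> inv=[5 7 2]
Step 2: demand=4,sold=2 ship[1->2]=2 ship[0->1]=3 prod=3 -> inv=[5 8 2]
Step 3: demand=4,sold=2 ship[1->2]=2 ship[0->1]=3 prod=3 -> inv=[5 9 2]
Step 4: demand=4,sold=2 ship[1->2]=2 ship[0->1]=3 prod=3 -> inv=[5 10 2]
Step 5: demand=4,sold=2 ship[1->2]=2 ship[0->1]=3 prod=3 -> inv=[5 11 2]
Step 6: demand=4,sold=2 ship[1->2]=2 ship[0->1]=3 prod=3 -> inv=[5 12 2]
Step 7: demand=4,sold=2 ship[1->2]=2 ship[0->1]=3 prod=3 -> inv=[5 13 2]
Step 8: demand=4,sold=2 ship[1->2]=2 ship[0->1]=3 prod=3 -> inv=[5 14 2]

5 14 2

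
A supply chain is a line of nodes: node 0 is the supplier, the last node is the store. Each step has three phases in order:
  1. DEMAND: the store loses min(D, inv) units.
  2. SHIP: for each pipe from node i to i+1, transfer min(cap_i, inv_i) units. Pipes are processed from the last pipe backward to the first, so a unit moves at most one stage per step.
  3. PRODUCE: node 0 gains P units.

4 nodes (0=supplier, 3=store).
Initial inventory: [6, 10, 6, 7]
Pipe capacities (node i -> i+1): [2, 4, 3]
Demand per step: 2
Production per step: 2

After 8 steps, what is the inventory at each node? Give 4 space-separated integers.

Step 1: demand=2,sold=2 ship[2->3]=3 ship[1->2]=4 ship[0->1]=2 prod=2 -> inv=[6 8 7 8]
Step 2: demand=2,sold=2 ship[2->3]=3 ship[1->2]=4 ship[0->1]=2 prod=2 -> inv=[6 6 8 9]
Step 3: demand=2,sold=2 ship[2->3]=3 ship[1->2]=4 ship[0->1]=2 prod=2 -> inv=[6 4 9 10]
Step 4: demand=2,sold=2 ship[2->3]=3 ship[1->2]=4 ship[0->1]=2 prod=2 -> inv=[6 2 10 11]
Step 5: demand=2,sold=2 ship[2->3]=3 ship[1->2]=2 ship[0->1]=2 prod=2 -> inv=[6 2 9 12]
Step 6: demand=2,sold=2 ship[2->3]=3 ship[1->2]=2 ship[0->1]=2 prod=2 -> inv=[6 2 8 13]
Step 7: demand=2,sold=2 ship[2->3]=3 ship[1->2]=2 ship[0->1]=2 prod=2 -> inv=[6 2 7 14]
Step 8: demand=2,sold=2 ship[2->3]=3 ship[1->2]=2 ship[0->1]=2 prod=2 -> inv=[6 2 6 15]

6 2 6 15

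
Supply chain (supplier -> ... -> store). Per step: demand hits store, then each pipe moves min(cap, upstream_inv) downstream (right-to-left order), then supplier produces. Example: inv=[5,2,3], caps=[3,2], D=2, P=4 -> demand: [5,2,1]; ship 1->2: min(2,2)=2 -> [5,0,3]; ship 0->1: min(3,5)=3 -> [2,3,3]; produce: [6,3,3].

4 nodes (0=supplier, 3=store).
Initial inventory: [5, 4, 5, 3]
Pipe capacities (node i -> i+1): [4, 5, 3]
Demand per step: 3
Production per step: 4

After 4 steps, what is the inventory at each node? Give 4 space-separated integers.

Step 1: demand=3,sold=3 ship[2->3]=3 ship[1->2]=4 ship[0->1]=4 prod=4 -> inv=[5 4 6 3]
Step 2: demand=3,sold=3 ship[2->3]=3 ship[1->2]=4 ship[0->1]=4 prod=4 -> inv=[5 4 7 3]
Step 3: demand=3,sold=3 ship[2->3]=3 ship[1->2]=4 ship[0->1]=4 prod=4 -> inv=[5 4 8 3]
Step 4: demand=3,sold=3 ship[2->3]=3 ship[1->2]=4 ship[0->1]=4 prod=4 -> inv=[5 4 9 3]

5 4 9 3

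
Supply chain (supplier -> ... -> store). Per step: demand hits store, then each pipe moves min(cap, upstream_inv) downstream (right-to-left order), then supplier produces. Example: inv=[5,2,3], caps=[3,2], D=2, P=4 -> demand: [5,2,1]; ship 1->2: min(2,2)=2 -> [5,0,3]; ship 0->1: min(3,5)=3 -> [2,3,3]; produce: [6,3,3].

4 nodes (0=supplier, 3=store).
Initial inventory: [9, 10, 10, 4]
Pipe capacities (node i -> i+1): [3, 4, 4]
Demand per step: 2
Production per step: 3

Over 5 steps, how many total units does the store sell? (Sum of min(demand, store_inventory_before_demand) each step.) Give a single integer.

Step 1: sold=2 (running total=2) -> [9 9 10 6]
Step 2: sold=2 (running total=4) -> [9 8 10 8]
Step 3: sold=2 (running total=6) -> [9 7 10 10]
Step 4: sold=2 (running total=8) -> [9 6 10 12]
Step 5: sold=2 (running total=10) -> [9 5 10 14]

Answer: 10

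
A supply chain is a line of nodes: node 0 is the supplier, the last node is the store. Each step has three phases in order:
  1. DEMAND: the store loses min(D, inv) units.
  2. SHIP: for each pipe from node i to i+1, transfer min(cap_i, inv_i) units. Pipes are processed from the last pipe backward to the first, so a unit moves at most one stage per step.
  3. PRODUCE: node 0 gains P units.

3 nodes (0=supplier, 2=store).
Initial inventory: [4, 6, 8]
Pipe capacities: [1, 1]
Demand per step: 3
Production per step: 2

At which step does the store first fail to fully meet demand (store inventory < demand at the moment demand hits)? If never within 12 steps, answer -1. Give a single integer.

Step 1: demand=3,sold=3 ship[1->2]=1 ship[0->1]=1 prod=2 -> [5 6 6]
Step 2: demand=3,sold=3 ship[1->2]=1 ship[0->1]=1 prod=2 -> [6 6 4]
Step 3: demand=3,sold=3 ship[1->2]=1 ship[0->1]=1 prod=2 -> [7 6 2]
Step 4: demand=3,sold=2 ship[1->2]=1 ship[0->1]=1 prod=2 -> [8 6 1]
Step 5: demand=3,sold=1 ship[1->2]=1 ship[0->1]=1 prod=2 -> [9 6 1]
Step 6: demand=3,sold=1 ship[1->2]=1 ship[0->1]=1 prod=2 -> [10 6 1]
Step 7: demand=3,sold=1 ship[1->2]=1 ship[0->1]=1 prod=2 -> [11 6 1]
Step 8: demand=3,sold=1 ship[1->2]=1 ship[0->1]=1 prod=2 -> [12 6 1]
Step 9: demand=3,sold=1 ship[1->2]=1 ship[0->1]=1 prod=2 -> [13 6 1]
Step 10: demand=3,sold=1 ship[1->2]=1 ship[0->1]=1 prod=2 -> [14 6 1]
Step 11: demand=3,sold=1 ship[1->2]=1 ship[0->1]=1 prod=2 -> [15 6 1]
Step 12: demand=3,sold=1 ship[1->2]=1 ship[0->1]=1 prod=2 -> [16 6 1]
First stockout at step 4

4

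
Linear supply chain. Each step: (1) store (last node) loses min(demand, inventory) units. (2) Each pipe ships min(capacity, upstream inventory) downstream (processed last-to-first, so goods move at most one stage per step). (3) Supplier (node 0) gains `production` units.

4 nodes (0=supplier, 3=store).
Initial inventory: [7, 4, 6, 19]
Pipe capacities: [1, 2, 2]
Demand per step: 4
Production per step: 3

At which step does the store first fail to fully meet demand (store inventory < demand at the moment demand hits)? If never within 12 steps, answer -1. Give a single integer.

Step 1: demand=4,sold=4 ship[2->3]=2 ship[1->2]=2 ship[0->1]=1 prod=3 -> [9 3 6 17]
Step 2: demand=4,sold=4 ship[2->3]=2 ship[1->2]=2 ship[0->1]=1 prod=3 -> [11 2 6 15]
Step 3: demand=4,sold=4 ship[2->3]=2 ship[1->2]=2 ship[0->1]=1 prod=3 -> [13 1 6 13]
Step 4: demand=4,sold=4 ship[2->3]=2 ship[1->2]=1 ship[0->1]=1 prod=3 -> [15 1 5 11]
Step 5: demand=4,sold=4 ship[2->3]=2 ship[1->2]=1 ship[0->1]=1 prod=3 -> [17 1 4 9]
Step 6: demand=4,sold=4 ship[2->3]=2 ship[1->2]=1 ship[0->1]=1 prod=3 -> [19 1 3 7]
Step 7: demand=4,sold=4 ship[2->3]=2 ship[1->2]=1 ship[0->1]=1 prod=3 -> [21 1 2 5]
Step 8: demand=4,sold=4 ship[2->3]=2 ship[1->2]=1 ship[0->1]=1 prod=3 -> [23 1 1 3]
Step 9: demand=4,sold=3 ship[2->3]=1 ship[1->2]=1 ship[0->1]=1 prod=3 -> [25 1 1 1]
Step 10: demand=4,sold=1 ship[2->3]=1 ship[1->2]=1 ship[0->1]=1 prod=3 -> [27 1 1 1]
Step 11: demand=4,sold=1 ship[2->3]=1 ship[1->2]=1 ship[0->1]=1 prod=3 -> [29 1 1 1]
Step 12: demand=4,sold=1 ship[2->3]=1 ship[1->2]=1 ship[0->1]=1 prod=3 -> [31 1 1 1]
First stockout at step 9

9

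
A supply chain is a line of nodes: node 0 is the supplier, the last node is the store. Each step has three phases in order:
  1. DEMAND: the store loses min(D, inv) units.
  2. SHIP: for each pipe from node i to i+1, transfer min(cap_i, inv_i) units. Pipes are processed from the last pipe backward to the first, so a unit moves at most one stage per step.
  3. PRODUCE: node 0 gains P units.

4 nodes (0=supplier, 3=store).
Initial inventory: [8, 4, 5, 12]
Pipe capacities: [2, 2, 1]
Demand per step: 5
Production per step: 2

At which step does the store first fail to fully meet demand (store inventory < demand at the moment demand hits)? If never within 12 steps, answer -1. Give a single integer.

Step 1: demand=5,sold=5 ship[2->3]=1 ship[1->2]=2 ship[0->1]=2 prod=2 -> [8 4 6 8]
Step 2: demand=5,sold=5 ship[2->3]=1 ship[1->2]=2 ship[0->1]=2 prod=2 -> [8 4 7 4]
Step 3: demand=5,sold=4 ship[2->3]=1 ship[1->2]=2 ship[0->1]=2 prod=2 -> [8 4 8 1]
Step 4: demand=5,sold=1 ship[2->3]=1 ship[1->2]=2 ship[0->1]=2 prod=2 -> [8 4 9 1]
Step 5: demand=5,sold=1 ship[2->3]=1 ship[1->2]=2 ship[0->1]=2 prod=2 -> [8 4 10 1]
Step 6: demand=5,sold=1 ship[2->3]=1 ship[1->2]=2 ship[0->1]=2 prod=2 -> [8 4 11 1]
Step 7: demand=5,sold=1 ship[2->3]=1 ship[1->2]=2 ship[0->1]=2 prod=2 -> [8 4 12 1]
Step 8: demand=5,sold=1 ship[2->3]=1 ship[1->2]=2 ship[0->1]=2 prod=2 -> [8 4 13 1]
Step 9: demand=5,sold=1 ship[2->3]=1 ship[1->2]=2 ship[0->1]=2 prod=2 -> [8 4 14 1]
Step 10: demand=5,sold=1 ship[2->3]=1 ship[1->2]=2 ship[0->1]=2 prod=2 -> [8 4 15 1]
Step 11: demand=5,sold=1 ship[2->3]=1 ship[1->2]=2 ship[0->1]=2 prod=2 -> [8 4 16 1]
Step 12: demand=5,sold=1 ship[2->3]=1 ship[1->2]=2 ship[0->1]=2 prod=2 -> [8 4 17 1]
First stockout at step 3

3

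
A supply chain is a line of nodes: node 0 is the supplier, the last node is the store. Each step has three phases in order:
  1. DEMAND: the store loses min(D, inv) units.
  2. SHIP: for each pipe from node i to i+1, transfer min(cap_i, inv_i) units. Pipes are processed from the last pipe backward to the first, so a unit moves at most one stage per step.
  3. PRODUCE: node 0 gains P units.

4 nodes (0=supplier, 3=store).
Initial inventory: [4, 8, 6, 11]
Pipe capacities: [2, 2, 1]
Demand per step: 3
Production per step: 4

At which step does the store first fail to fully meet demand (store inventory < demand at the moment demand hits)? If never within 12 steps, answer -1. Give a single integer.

Step 1: demand=3,sold=3 ship[2->3]=1 ship[1->2]=2 ship[0->1]=2 prod=4 -> [6 8 7 9]
Step 2: demand=3,sold=3 ship[2->3]=1 ship[1->2]=2 ship[0->1]=2 prod=4 -> [8 8 8 7]
Step 3: demand=3,sold=3 ship[2->3]=1 ship[1->2]=2 ship[0->1]=2 prod=4 -> [10 8 9 5]
Step 4: demand=3,sold=3 ship[2->3]=1 ship[1->2]=2 ship[0->1]=2 prod=4 -> [12 8 10 3]
Step 5: demand=3,sold=3 ship[2->3]=1 ship[1->2]=2 ship[0->1]=2 prod=4 -> [14 8 11 1]
Step 6: demand=3,sold=1 ship[2->3]=1 ship[1->2]=2 ship[0->1]=2 prod=4 -> [16 8 12 1]
Step 7: demand=3,sold=1 ship[2->3]=1 ship[1->2]=2 ship[0->1]=2 prod=4 -> [18 8 13 1]
Step 8: demand=3,sold=1 ship[2->3]=1 ship[1->2]=2 ship[0->1]=2 prod=4 -> [20 8 14 1]
Step 9: demand=3,sold=1 ship[2->3]=1 ship[1->2]=2 ship[0->1]=2 prod=4 -> [22 8 15 1]
Step 10: demand=3,sold=1 ship[2->3]=1 ship[1->2]=2 ship[0->1]=2 prod=4 -> [24 8 16 1]
Step 11: demand=3,sold=1 ship[2->3]=1 ship[1->2]=2 ship[0->1]=2 prod=4 -> [26 8 17 1]
Step 12: demand=3,sold=1 ship[2->3]=1 ship[1->2]=2 ship[0->1]=2 prod=4 -> [28 8 18 1]
First stockout at step 6

6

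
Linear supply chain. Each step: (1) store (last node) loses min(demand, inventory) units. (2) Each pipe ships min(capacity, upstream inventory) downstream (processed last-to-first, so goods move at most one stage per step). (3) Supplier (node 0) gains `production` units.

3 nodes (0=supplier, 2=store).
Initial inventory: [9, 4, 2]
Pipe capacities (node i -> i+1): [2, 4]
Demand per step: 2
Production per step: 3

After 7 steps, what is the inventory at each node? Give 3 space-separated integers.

Step 1: demand=2,sold=2 ship[1->2]=4 ship[0->1]=2 prod=3 -> inv=[10 2 4]
Step 2: demand=2,sold=2 ship[1->2]=2 ship[0->1]=2 prod=3 -> inv=[11 2 4]
Step 3: demand=2,sold=2 ship[1->2]=2 ship[0->1]=2 prod=3 -> inv=[12 2 4]
Step 4: demand=2,sold=2 ship[1->2]=2 ship[0->1]=2 prod=3 -> inv=[13 2 4]
Step 5: demand=2,sold=2 ship[1->2]=2 ship[0->1]=2 prod=3 -> inv=[14 2 4]
Step 6: demand=2,sold=2 ship[1->2]=2 ship[0->1]=2 prod=3 -> inv=[15 2 4]
Step 7: demand=2,sold=2 ship[1->2]=2 ship[0->1]=2 prod=3 -> inv=[16 2 4]

16 2 4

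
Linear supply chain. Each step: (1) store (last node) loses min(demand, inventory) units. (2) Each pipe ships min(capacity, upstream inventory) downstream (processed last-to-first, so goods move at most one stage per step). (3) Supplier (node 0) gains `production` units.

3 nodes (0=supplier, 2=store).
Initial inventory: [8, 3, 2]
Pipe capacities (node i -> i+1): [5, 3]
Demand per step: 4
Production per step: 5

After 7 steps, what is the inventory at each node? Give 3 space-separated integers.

Step 1: demand=4,sold=2 ship[1->2]=3 ship[0->1]=5 prod=5 -> inv=[8 5 3]
Step 2: demand=4,sold=3 ship[1->2]=3 ship[0->1]=5 prod=5 -> inv=[8 7 3]
Step 3: demand=4,sold=3 ship[1->2]=3 ship[0->1]=5 prod=5 -> inv=[8 9 3]
Step 4: demand=4,sold=3 ship[1->2]=3 ship[0->1]=5 prod=5 -> inv=[8 11 3]
Step 5: demand=4,sold=3 ship[1->2]=3 ship[0->1]=5 prod=5 -> inv=[8 13 3]
Step 6: demand=4,sold=3 ship[1->2]=3 ship[0->1]=5 prod=5 -> inv=[8 15 3]
Step 7: demand=4,sold=3 ship[1->2]=3 ship[0->1]=5 prod=5 -> inv=[8 17 3]

8 17 3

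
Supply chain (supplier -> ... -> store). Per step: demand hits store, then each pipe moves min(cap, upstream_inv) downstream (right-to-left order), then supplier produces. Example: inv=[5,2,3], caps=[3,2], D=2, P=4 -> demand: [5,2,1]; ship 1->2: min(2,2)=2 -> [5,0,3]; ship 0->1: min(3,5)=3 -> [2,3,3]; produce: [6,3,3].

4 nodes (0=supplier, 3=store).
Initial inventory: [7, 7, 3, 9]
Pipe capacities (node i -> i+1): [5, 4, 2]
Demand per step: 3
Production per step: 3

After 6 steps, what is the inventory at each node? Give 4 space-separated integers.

Step 1: demand=3,sold=3 ship[2->3]=2 ship[1->2]=4 ship[0->1]=5 prod=3 -> inv=[5 8 5 8]
Step 2: demand=3,sold=3 ship[2->3]=2 ship[1->2]=4 ship[0->1]=5 prod=3 -> inv=[3 9 7 7]
Step 3: demand=3,sold=3 ship[2->3]=2 ship[1->2]=4 ship[0->1]=3 prod=3 -> inv=[3 8 9 6]
Step 4: demand=3,sold=3 ship[2->3]=2 ship[1->2]=4 ship[0->1]=3 prod=3 -> inv=[3 7 11 5]
Step 5: demand=3,sold=3 ship[2->3]=2 ship[1->2]=4 ship[0->1]=3 prod=3 -> inv=[3 6 13 4]
Step 6: demand=3,sold=3 ship[2->3]=2 ship[1->2]=4 ship[0->1]=3 prod=3 -> inv=[3 5 15 3]

3 5 15 3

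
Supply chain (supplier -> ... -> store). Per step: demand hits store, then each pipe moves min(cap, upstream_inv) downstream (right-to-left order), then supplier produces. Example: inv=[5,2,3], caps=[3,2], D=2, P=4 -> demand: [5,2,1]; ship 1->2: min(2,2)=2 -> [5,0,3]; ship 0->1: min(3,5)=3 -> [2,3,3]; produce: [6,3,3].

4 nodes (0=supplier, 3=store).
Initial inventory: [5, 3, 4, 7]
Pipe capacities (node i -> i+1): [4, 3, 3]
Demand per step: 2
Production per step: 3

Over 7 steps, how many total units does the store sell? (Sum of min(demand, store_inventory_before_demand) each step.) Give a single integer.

Answer: 14

Derivation:
Step 1: sold=2 (running total=2) -> [4 4 4 8]
Step 2: sold=2 (running total=4) -> [3 5 4 9]
Step 3: sold=2 (running total=6) -> [3 5 4 10]
Step 4: sold=2 (running total=8) -> [3 5 4 11]
Step 5: sold=2 (running total=10) -> [3 5 4 12]
Step 6: sold=2 (running total=12) -> [3 5 4 13]
Step 7: sold=2 (running total=14) -> [3 5 4 14]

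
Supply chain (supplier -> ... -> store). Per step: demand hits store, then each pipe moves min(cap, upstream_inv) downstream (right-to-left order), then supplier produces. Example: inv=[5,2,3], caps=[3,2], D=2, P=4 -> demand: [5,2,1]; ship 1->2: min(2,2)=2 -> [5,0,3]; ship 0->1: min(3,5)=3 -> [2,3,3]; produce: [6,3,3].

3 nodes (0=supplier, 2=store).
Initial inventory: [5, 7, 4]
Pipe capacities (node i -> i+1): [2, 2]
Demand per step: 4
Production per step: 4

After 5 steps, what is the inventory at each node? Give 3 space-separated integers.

Step 1: demand=4,sold=4 ship[1->2]=2 ship[0->1]=2 prod=4 -> inv=[7 7 2]
Step 2: demand=4,sold=2 ship[1->2]=2 ship[0->1]=2 prod=4 -> inv=[9 7 2]
Step 3: demand=4,sold=2 ship[1->2]=2 ship[0->1]=2 prod=4 -> inv=[11 7 2]
Step 4: demand=4,sold=2 ship[1->2]=2 ship[0->1]=2 prod=4 -> inv=[13 7 2]
Step 5: demand=4,sold=2 ship[1->2]=2 ship[0->1]=2 prod=4 -> inv=[15 7 2]

15 7 2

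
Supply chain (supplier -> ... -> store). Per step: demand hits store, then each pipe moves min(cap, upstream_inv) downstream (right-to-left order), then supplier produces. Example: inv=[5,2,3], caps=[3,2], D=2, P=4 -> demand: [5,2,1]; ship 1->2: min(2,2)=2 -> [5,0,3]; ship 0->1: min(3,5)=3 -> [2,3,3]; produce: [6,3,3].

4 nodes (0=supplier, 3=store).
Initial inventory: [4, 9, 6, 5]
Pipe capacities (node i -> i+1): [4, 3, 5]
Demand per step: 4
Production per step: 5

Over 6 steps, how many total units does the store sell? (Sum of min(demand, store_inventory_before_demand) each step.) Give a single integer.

Step 1: sold=4 (running total=4) -> [5 10 4 6]
Step 2: sold=4 (running total=8) -> [6 11 3 6]
Step 3: sold=4 (running total=12) -> [7 12 3 5]
Step 4: sold=4 (running total=16) -> [8 13 3 4]
Step 5: sold=4 (running total=20) -> [9 14 3 3]
Step 6: sold=3 (running total=23) -> [10 15 3 3]

Answer: 23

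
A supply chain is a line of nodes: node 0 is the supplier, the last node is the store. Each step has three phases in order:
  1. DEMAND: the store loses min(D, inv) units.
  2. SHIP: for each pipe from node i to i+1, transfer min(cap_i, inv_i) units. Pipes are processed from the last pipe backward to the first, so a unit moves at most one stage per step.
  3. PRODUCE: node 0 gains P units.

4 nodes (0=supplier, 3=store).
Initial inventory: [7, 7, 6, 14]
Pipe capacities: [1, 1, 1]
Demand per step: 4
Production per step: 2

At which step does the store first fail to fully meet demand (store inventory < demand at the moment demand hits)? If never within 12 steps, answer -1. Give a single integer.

Step 1: demand=4,sold=4 ship[2->3]=1 ship[1->2]=1 ship[0->1]=1 prod=2 -> [8 7 6 11]
Step 2: demand=4,sold=4 ship[2->3]=1 ship[1->2]=1 ship[0->1]=1 prod=2 -> [9 7 6 8]
Step 3: demand=4,sold=4 ship[2->3]=1 ship[1->2]=1 ship[0->1]=1 prod=2 -> [10 7 6 5]
Step 4: demand=4,sold=4 ship[2->3]=1 ship[1->2]=1 ship[0->1]=1 prod=2 -> [11 7 6 2]
Step 5: demand=4,sold=2 ship[2->3]=1 ship[1->2]=1 ship[0->1]=1 prod=2 -> [12 7 6 1]
Step 6: demand=4,sold=1 ship[2->3]=1 ship[1->2]=1 ship[0->1]=1 prod=2 -> [13 7 6 1]
Step 7: demand=4,sold=1 ship[2->3]=1 ship[1->2]=1 ship[0->1]=1 prod=2 -> [14 7 6 1]
Step 8: demand=4,sold=1 ship[2->3]=1 ship[1->2]=1 ship[0->1]=1 prod=2 -> [15 7 6 1]
Step 9: demand=4,sold=1 ship[2->3]=1 ship[1->2]=1 ship[0->1]=1 prod=2 -> [16 7 6 1]
Step 10: demand=4,sold=1 ship[2->3]=1 ship[1->2]=1 ship[0->1]=1 prod=2 -> [17 7 6 1]
Step 11: demand=4,sold=1 ship[2->3]=1 ship[1->2]=1 ship[0->1]=1 prod=2 -> [18 7 6 1]
Step 12: demand=4,sold=1 ship[2->3]=1 ship[1->2]=1 ship[0->1]=1 prod=2 -> [19 7 6 1]
First stockout at step 5

5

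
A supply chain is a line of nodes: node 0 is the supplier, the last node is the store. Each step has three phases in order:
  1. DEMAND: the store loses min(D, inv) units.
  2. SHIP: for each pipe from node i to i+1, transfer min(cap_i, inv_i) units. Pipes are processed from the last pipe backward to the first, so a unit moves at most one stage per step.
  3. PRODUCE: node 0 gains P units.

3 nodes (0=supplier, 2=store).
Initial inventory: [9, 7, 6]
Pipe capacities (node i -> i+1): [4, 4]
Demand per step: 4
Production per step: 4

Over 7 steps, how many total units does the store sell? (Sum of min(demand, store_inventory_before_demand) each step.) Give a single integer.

Step 1: sold=4 (running total=4) -> [9 7 6]
Step 2: sold=4 (running total=8) -> [9 7 6]
Step 3: sold=4 (running total=12) -> [9 7 6]
Step 4: sold=4 (running total=16) -> [9 7 6]
Step 5: sold=4 (running total=20) -> [9 7 6]
Step 6: sold=4 (running total=24) -> [9 7 6]
Step 7: sold=4 (running total=28) -> [9 7 6]

Answer: 28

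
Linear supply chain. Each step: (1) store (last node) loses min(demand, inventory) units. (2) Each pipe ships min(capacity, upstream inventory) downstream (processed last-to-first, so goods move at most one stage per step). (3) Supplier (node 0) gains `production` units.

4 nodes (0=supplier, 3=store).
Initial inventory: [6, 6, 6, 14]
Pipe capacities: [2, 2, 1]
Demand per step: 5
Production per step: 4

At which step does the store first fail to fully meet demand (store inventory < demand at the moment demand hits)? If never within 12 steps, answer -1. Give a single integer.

Step 1: demand=5,sold=5 ship[2->3]=1 ship[1->2]=2 ship[0->1]=2 prod=4 -> [8 6 7 10]
Step 2: demand=5,sold=5 ship[2->3]=1 ship[1->2]=2 ship[0->1]=2 prod=4 -> [10 6 8 6]
Step 3: demand=5,sold=5 ship[2->3]=1 ship[1->2]=2 ship[0->1]=2 prod=4 -> [12 6 9 2]
Step 4: demand=5,sold=2 ship[2->3]=1 ship[1->2]=2 ship[0->1]=2 prod=4 -> [14 6 10 1]
Step 5: demand=5,sold=1 ship[2->3]=1 ship[1->2]=2 ship[0->1]=2 prod=4 -> [16 6 11 1]
Step 6: demand=5,sold=1 ship[2->3]=1 ship[1->2]=2 ship[0->1]=2 prod=4 -> [18 6 12 1]
Step 7: demand=5,sold=1 ship[2->3]=1 ship[1->2]=2 ship[0->1]=2 prod=4 -> [20 6 13 1]
Step 8: demand=5,sold=1 ship[2->3]=1 ship[1->2]=2 ship[0->1]=2 prod=4 -> [22 6 14 1]
Step 9: demand=5,sold=1 ship[2->3]=1 ship[1->2]=2 ship[0->1]=2 prod=4 -> [24 6 15 1]
Step 10: demand=5,sold=1 ship[2->3]=1 ship[1->2]=2 ship[0->1]=2 prod=4 -> [26 6 16 1]
Step 11: demand=5,sold=1 ship[2->3]=1 ship[1->2]=2 ship[0->1]=2 prod=4 -> [28 6 17 1]
Step 12: demand=5,sold=1 ship[2->3]=1 ship[1->2]=2 ship[0->1]=2 prod=4 -> [30 6 18 1]
First stockout at step 4

4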